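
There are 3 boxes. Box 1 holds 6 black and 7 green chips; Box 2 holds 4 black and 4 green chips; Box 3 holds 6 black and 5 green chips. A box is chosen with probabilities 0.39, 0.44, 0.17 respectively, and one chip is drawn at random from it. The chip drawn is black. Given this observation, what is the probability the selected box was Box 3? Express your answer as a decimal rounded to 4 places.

Posterior probability ≈ 0.1882

P(black|Box 1) = 0.4615; P(black|Box 2) = 0.5; P(black|Box 3) = 0.5455.
Prior × likelihood for each source: 0.39·0.4615=0.1800, 0.44·0.5=0.2200, 0.17·0.5455=0.09273. Summing gives P(black) = 0.49273.
P(Box 3 | black) = 0.09273 / 0.49273 = 0.1882.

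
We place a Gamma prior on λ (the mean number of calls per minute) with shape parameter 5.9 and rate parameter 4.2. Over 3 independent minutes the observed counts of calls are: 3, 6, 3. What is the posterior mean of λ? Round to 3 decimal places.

The Poisson likelihood adds the total count to the shape and the number of exposure periods to the rate. Here ∑xᵢ = 12 and n = 3, so shape 5.9→17.9 and rate 4.2→7.2.
Posterior mean = shape/rate = 17.9/7.2 = 2.486.

Posterior mean ≈ 2.486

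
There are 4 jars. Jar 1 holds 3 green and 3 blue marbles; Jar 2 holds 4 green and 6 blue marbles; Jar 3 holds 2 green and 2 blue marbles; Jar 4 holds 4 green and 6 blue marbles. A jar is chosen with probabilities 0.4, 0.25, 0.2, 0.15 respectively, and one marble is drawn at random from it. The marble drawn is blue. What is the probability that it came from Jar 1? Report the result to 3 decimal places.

Posterior probability ≈ 0.370

Tabulate prior·likelihood by source: [1] prior 0.4, lik 0.5, product 0.2000; [2] prior 0.25, lik 0.6, product 0.1500; [3] prior 0.2, lik 0.5, product 0.1000; [4] prior 0.15, lik 0.6, product 0.09000.
Normalizing constant = 0.54000; the posterior for Jar 1 is its product over the sum, 0.2000/0.54000 = 0.370.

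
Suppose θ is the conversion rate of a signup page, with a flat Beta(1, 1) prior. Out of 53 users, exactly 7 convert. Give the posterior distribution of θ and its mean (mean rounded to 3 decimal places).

Observing 7 successes and 46 failures updates Beta(1, 1) by adding the success and failure counts to the two shape parameters: α = 1+7 = 8, β = 1+46 = 47.
E[θ | data] = 8/(8+47) = 0.145.

Posterior: Beta(8, 47); mean ≈ 0.145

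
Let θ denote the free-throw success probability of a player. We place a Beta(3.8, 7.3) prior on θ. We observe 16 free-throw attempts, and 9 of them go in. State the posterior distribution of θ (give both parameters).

Posterior: Beta(12.8, 14.3)

Observing 9 successes and 7 failures updates Beta(3.8, 7.3) by adding the success and failure counts to the two shape parameters: α = 3.8+9 = 12.8, β = 7.3+7 = 14.3.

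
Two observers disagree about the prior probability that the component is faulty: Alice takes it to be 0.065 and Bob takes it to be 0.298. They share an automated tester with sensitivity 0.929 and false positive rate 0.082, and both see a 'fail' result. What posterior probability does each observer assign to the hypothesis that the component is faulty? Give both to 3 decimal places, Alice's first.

P('+'|H) = 0.929, P('+'|¬H) = 0.082.
Alice: numerator 0.929·0.065 = 0.060385; evidence = 0.060385+0.082·0.935 = 0.13706; posterior = 0.441.
Bob: numerator 0.929·0.298 = 0.27684; evidence = 0.27684+0.082·0.702 = 0.33441; posterior = 0.828.

Alice: 0.441; Bob: 0.828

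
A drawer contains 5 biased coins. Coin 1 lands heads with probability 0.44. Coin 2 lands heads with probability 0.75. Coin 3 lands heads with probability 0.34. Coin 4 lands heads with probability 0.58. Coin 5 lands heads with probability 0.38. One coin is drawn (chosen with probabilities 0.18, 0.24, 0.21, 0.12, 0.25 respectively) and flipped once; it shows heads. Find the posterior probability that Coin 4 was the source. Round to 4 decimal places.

Posterior probability ≈ 0.1405

P(heads|C1) = 0.44; P(heads|C2) = 0.75; P(heads|C3) = 0.34; P(heads|C4) = 0.58; P(heads|C5) = 0.38.
Prior × likelihood for each source: 0.18·0.44=0.07920, 0.24·0.75=0.1800, 0.21·0.34=0.07140, 0.12·0.58=0.06960, 0.25·0.38=0.09500. Summing gives P(heads) = 0.49520.
P(Coin 4 | heads) = 0.06960 / 0.49520 = 0.1405.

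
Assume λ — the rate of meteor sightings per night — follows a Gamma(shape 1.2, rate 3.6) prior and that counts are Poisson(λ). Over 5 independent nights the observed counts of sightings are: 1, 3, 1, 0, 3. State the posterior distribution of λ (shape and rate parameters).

Total count ∑xᵢ = 8 over n = 5 nights.
Gamma is conjugate to the Poisson likelihood: posterior is Gamma(shape = 1.2+8 = 9.2, rate = 3.6+5 = 8.6).

Posterior: Gamma(shape=9.2, rate=8.6)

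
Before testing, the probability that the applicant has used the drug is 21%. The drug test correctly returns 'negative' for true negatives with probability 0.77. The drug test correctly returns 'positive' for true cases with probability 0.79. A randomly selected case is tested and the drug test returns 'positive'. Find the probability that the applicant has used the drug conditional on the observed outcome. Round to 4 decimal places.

P(H | E) ≈ 0.4773

Let H be the event that the applicant has used the drug. P(H) = 0.21, so P(¬H) = 0.79. With E the 'positive' result, P(E|H) = 0.79 and P(E|¬H) = 0.23.
P(E) = 0.79·0.21 + 0.23·0.79 = 0.16590 + 0.18170 = 0.34760.
By Bayes' theorem, P(H|E) = 0.16590 / 0.34760 = 0.4773.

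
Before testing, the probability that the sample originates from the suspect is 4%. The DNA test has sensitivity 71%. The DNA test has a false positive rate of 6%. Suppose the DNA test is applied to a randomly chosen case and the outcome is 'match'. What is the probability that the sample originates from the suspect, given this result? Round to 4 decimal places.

P(H | E) ≈ 0.3302

Let H be the event that the sample originates from the suspect. P(H) = 0.04, so P(¬H) = 0.96. With E the 'match' result, P(E|H) = 0.71 and P(E|¬H) = 0.06.
P(E) = 0.71·0.04 + 0.06·0.96 = 0.028400 + 0.057600 = 0.086000.
By Bayes' theorem, P(H|E) = 0.028400 / 0.086000 = 0.3302.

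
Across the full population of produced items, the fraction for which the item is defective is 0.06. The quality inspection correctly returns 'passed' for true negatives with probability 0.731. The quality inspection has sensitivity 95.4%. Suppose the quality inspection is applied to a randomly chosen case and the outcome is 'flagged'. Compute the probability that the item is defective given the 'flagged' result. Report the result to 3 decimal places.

P(H | E) ≈ 0.185

Let H be the event that the item is defective. P(H) = 0.06, so P(¬H) = 0.94. With E the 'flagged' result, P(E|H) = 0.954 and P(E|¬H) = 0.269.
P(E) = 0.954·0.06 + 0.269·0.94 = 0.057240 + 0.25286 = 0.31010.
By Bayes' theorem, P(H|E) = 0.057240 / 0.31010 = 0.185.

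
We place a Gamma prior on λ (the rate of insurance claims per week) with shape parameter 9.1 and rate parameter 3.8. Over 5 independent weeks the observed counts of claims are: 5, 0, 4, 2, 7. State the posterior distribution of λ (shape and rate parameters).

The Poisson likelihood adds the total count to the shape and the number of exposure periods to the rate. Here ∑xᵢ = 18 and n = 5, so shape 9.1→27.1 and rate 3.8→8.8.

Posterior: Gamma(shape=27.1, rate=8.8)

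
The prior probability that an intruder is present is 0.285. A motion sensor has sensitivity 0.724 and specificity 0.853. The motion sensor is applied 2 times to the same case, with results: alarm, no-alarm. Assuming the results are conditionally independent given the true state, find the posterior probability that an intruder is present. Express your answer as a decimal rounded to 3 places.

Posterior P(H) ≈ 0.388

With H the event that an intruder is present, the joint likelihood of the observed sequence is P(data|H) = 0.724·0.276 = 0.19982 and P(data|¬H) = 0.147·0.853 = 0.12539.
Bayes: P(H|data) = 0.285·0.19982 / (0.285·0.19982 + 0.715·0.12539) = 0.056950/0.14660 = 0.3885.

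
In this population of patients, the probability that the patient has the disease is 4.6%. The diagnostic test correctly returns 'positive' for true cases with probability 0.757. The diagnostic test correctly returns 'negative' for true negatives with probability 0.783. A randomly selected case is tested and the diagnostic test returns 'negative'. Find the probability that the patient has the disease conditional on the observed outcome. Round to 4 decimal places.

Write H for 'the patient has the disease'. Prior odds H:¬H = 0.046/0.954 = 0.048218. For the 'negative' outcome, the likelihood ratio is 0.243/0.783 = 0.31034.
Posterior odds = 0.048218 × 0.31034 = 0.014964, so P(H|E) = 0.014964/(1+0.014964) = 0.0147.

P(H | E) ≈ 0.0147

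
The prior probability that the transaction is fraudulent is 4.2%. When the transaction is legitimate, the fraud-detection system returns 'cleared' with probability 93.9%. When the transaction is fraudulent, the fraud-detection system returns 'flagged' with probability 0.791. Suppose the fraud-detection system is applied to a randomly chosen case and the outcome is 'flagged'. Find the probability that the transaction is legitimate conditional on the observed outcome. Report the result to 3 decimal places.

P(¬H | E) ≈ 0.638

Write H for 'the transaction is fraudulent'. Prior odds H:¬H = 0.042/0.958 = 0.043841. For the 'flagged' outcome, the likelihood ratio is 0.791/0.061 = 12.967.
Posterior odds = 0.043841 × 12.967 = 0.56850, so P(H|E) = 0.56850/(1+0.56850) = 0.362. Then P(¬H|E) = 1 − 0.362 = 0.638.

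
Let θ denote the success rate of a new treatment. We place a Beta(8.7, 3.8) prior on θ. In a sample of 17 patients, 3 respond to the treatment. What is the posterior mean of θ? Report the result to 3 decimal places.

Observing 3 successes and 14 failures updates Beta(8.7, 3.8) by adding the success and failure counts to the two shape parameters: α = 8.7+3 = 11.7, β = 3.8+14 = 17.8.
E[θ | data] = 11.7/(11.7+17.8) = 0.397.

Posterior mean ≈ 0.397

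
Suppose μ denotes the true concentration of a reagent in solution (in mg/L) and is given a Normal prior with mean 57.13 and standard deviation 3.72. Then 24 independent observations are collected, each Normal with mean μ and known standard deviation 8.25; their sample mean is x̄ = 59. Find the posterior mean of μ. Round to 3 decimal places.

With known σ, the Normal prior is conjugate. Weight on the data is w = (n/σ²)/(n/σ² + 1/τ₀²) = 0.352617/(0.352617+0.0722627) = 0.82992.
Posterior mean = w·x̄ + (1−w)·μ₀ = 0.82992·59 + 0.17008·57.13 = 58.682.

Posterior mean ≈ 58.682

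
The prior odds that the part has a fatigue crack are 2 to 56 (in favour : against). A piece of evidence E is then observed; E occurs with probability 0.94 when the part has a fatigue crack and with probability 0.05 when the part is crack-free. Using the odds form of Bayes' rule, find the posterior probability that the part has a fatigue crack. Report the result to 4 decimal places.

Posterior probability ≈ 0.4017

Prior odds = 2/56 = 0.035714.
Likelihood ratio for E = 0.94/0.05 = 18.800.
Posterior odds = prior odds × LR = 0.67143.
Posterior probability = odds/(1+odds) = 0.67143/1.6714 = 0.4017.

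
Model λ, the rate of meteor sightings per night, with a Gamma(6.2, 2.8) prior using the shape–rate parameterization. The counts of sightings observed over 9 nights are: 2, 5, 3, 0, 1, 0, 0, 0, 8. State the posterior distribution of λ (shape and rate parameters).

Total count ∑xᵢ = 19 over n = 9 nights.
Gamma is conjugate to the Poisson likelihood: posterior is Gamma(shape = 6.2+19 = 25.2, rate = 2.8+9 = 11.8).

Posterior: Gamma(shape=25.2, rate=11.8)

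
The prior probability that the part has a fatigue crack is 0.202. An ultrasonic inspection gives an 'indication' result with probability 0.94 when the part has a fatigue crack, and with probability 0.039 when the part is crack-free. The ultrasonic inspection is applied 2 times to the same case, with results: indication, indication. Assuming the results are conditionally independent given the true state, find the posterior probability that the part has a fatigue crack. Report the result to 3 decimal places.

Let H be the event that the part has a fatigue crack; start with P(H) = 0.202. P('indication'|H) = 0.94, P('indication'|¬H) = 0.039.
Update on result 1 ('indication'): P(H) ← 0.94·0.2020 / (0.94·0.2020 + 0.039·0.7980) = 0.18988/0.22100 = 0.8592.
Update on result 2 ('indication'): P(H) ← 0.94·0.8592 / (0.94·0.8592 + 0.039·0.1408) = 0.80763/0.81312 = 0.9932.

Posterior P(H) ≈ 0.993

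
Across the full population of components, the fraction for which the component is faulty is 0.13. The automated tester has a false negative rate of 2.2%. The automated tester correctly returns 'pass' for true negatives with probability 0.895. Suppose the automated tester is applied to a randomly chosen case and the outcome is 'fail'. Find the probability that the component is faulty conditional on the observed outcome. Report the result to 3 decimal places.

P(H | E) ≈ 0.582

Write H for 'the component is faulty'. Prior odds H:¬H = 0.13/0.87 = 0.14943. For the 'fail' outcome, the likelihood ratio is 0.978/0.105 = 9.3143.
Posterior odds = 0.14943 × 9.3143 = 1.3918, so P(H|E) = 1.3918/(1+1.3918) = 0.582.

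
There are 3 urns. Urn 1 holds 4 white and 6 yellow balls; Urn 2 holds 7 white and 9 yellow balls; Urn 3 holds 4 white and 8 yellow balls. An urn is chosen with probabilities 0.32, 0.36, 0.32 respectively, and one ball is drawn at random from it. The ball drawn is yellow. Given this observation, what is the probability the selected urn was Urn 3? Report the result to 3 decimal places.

Posterior probability ≈ 0.351

Tabulate prior·likelihood by source: [1] prior 0.32, lik 0.6, product 0.1920; [2] prior 0.36, lik 0.5625, product 0.2025; [3] prior 0.32, lik 0.6667, product 0.2133.
Normalizing constant = 0.60783; the posterior for Urn 3 is its product over the sum, 0.2133/0.60783 = 0.351.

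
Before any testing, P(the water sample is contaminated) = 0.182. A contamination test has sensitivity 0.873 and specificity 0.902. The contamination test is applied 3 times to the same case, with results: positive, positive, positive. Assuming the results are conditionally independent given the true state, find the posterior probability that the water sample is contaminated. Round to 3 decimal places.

Posterior P(H) ≈ 0.994

Let H be the event that the water sample is contaminated; start with P(H) = 0.182. P('positive'|H) = 0.873, P('positive'|¬H) = 0.098.
Update on result 1 ('positive'): P(H) ← 0.873·0.1820 / (0.873·0.1820 + 0.098·0.8180) = 0.15889/0.23905 = 0.6647.
Update on result 2 ('positive'): P(H) ← 0.873·0.6647 / (0.873·0.6647 + 0.098·0.3353) = 0.58024/0.61311 = 0.9464.
Update on result 3 ('positive'): P(H) ← 0.873·0.9464 / (0.873·0.9464 + 0.098·0.0536) = 0.82621/0.83146 = 0.9937.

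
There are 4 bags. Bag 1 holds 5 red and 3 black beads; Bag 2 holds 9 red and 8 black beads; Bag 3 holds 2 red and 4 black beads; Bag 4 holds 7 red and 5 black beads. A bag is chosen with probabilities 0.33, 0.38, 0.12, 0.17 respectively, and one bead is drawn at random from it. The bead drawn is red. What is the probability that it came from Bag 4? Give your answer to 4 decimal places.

P(red|Bag 1) = 0.625; P(red|Bag 2) = 0.5294; P(red|Bag 3) = 0.3333; P(red|Bag 4) = 0.5833.
Prior × likelihood for each source: 0.33·0.625=0.2063, 0.38·0.5294=0.2012, 0.12·0.3333=0.04000, 0.17·0.5833=0.09917. Summing gives P(red) = 0.54659.
P(Bag 4 | red) = 0.09917 / 0.54659 = 0.1814.

Posterior probability ≈ 0.1814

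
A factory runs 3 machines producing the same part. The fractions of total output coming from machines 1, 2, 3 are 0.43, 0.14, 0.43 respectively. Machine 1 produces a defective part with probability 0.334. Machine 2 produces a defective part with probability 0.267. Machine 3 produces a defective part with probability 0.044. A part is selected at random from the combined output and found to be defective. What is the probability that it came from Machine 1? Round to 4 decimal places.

P(defective|M1) = 0.334; P(defective|M2) = 0.267; P(defective|M3) = 0.044.
Prior × likelihood for each source: 0.43·0.334=0.1436, 0.14·0.267=0.03738, 0.43·0.044=0.01892. Summing gives P(defective) = 0.19992.
P(Machine 1 | defective) = 0.1436 / 0.19992 = 0.7184.

Posterior probability ≈ 0.7184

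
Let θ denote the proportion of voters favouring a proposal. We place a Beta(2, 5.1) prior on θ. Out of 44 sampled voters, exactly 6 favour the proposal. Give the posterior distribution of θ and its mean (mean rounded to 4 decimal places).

Posterior: Beta(8, 43.1); mean ≈ 0.1566

The binomial likelihood is conjugate to the Beta prior: with 6 successes and 38 failures, the posterior is Beta(2+6, 5.1+38) = Beta(8, 43.1).
E[θ | data] = 8/(8+43.1) = 0.1566.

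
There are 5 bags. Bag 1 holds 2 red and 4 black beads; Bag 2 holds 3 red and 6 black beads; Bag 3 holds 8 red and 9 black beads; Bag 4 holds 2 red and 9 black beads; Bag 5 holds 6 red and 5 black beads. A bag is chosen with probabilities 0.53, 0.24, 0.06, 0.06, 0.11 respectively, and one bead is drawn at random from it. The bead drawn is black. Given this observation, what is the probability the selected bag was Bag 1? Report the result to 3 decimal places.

Posterior probability ≈ 0.548

P(black|Bag 1) = 0.6667; P(black|Bag 2) = 0.6667; P(black|Bag 3) = 0.5294; P(black|Bag 4) = 0.8182; P(black|Bag 5) = 0.4545.
Prior × likelihood for each source: 0.53·0.6667=0.3533, 0.24·0.6667=0.1600, 0.06·0.5294=0.03176, 0.06·0.8182=0.04909, 0.11·0.4545=0.05000. Summing gives P(black) = 0.64419.
P(Bag 1 | black) = 0.3533 / 0.64419 = 0.548.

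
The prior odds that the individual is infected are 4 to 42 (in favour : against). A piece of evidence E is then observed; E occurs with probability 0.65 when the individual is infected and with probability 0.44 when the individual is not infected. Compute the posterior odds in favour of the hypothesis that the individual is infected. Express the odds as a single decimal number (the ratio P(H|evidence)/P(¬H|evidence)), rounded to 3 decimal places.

Posterior odds ≈ 0.141

Prior odds = 4/42 = 0.095238. In log-odds, ln(0.095238) = -2.3514.
Add log likelihood ratio: ln(1.4773) = 0.39020.
Posterior log-odds = -1.9612, so posterior odds = exp(-1.9612) = 0.14069.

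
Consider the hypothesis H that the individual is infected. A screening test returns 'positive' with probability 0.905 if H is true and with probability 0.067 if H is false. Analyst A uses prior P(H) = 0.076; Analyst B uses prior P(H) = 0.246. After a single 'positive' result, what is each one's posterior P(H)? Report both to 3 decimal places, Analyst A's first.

The likelihood ratio for a 'positive' result is 0.905/0.067 = 13.507.
Analyst A: prior odds 0.076/0.924 = 0.082251; posterior odds 1.1110; posterior probability 0.526.
Analyst B: prior odds 0.246/0.754 = 0.32626; posterior odds 4.4069; posterior probability 0.815.

Analyst A: 0.526; Analyst B: 0.815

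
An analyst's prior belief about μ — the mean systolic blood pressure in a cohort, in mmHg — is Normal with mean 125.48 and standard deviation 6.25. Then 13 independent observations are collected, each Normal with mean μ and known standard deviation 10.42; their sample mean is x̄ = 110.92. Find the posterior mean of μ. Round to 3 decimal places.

Posterior mean ≈ 113.485

Prior precision 1/τ₀² = 1/6.25² = 0.0256000; data precision n/σ² = 13/10.42² = 0.119731.
Posterior precision = 0.0256000 + 0.119731 = 0.145331.
Posterior mean = (0.0256000·125.48 + 0.119731·110.92) / 0.145331 = 113.485.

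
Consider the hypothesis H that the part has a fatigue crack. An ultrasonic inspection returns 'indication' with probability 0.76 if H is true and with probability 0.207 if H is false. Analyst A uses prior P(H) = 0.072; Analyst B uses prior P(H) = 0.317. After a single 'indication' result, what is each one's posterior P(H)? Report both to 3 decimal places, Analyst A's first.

Analyst A: 0.222; Analyst B: 0.630

P('+'|H) = 0.76, P('+'|¬H) = 0.207.
Analyst A: numerator 0.76·0.072 = 0.054720; evidence = 0.054720+0.207·0.928 = 0.24682; posterior = 0.222.
Analyst B: numerator 0.76·0.317 = 0.24092; evidence = 0.24092+0.207·0.683 = 0.38230; posterior = 0.630.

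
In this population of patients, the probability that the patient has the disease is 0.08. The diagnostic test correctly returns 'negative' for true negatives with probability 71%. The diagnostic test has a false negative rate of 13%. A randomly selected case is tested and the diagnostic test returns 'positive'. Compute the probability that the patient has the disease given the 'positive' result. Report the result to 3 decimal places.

P(H | E) ≈ 0.207

Let H be the event that the patient has the disease. P(H) = 0.08, so P(¬H) = 0.92. With E the 'positive' result, P(E|H) = 0.87 and P(E|¬H) = 0.29.
P(E) = 0.87·0.08 + 0.29·0.92 = 0.069600 + 0.26680 = 0.33640.
By Bayes' theorem, P(H|E) = 0.069600 / 0.33640 = 0.207.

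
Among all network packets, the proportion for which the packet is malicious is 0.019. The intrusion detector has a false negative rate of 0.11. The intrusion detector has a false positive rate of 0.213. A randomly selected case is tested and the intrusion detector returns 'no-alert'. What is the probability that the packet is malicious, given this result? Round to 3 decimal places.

Write H for 'the packet is malicious'. Prior odds H:¬H = 0.019/0.981 = 0.019368. For the 'no-alert' outcome, the likelihood ratio is 0.11/0.787 = 0.13977.
Posterior odds = 0.019368 × 0.13977 = 0.0027071, so P(H|E) = 0.0027071/(1+0.0027071) = 0.003.

P(H | E) ≈ 0.003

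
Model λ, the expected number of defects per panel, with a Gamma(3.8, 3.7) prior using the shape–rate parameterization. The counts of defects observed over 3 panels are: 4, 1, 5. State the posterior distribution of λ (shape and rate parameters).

Posterior: Gamma(shape=13.8, rate=6.7)

Total count ∑xᵢ = 10 over n = 3 panels.
Gamma is conjugate to the Poisson likelihood: posterior is Gamma(shape = 3.8+10 = 13.8, rate = 3.7+3 = 6.7).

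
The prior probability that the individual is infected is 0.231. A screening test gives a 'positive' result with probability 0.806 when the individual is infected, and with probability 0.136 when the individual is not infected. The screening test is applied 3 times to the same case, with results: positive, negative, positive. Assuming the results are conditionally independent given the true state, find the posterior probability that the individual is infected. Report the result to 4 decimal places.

Posterior P(H) ≈ 0.7032

Let H be the event that the individual is infected; start with P(H) = 0.231. P('positive'|H) = 0.806, P('positive'|¬H) = 0.136.
Update on result 1 ('positive'): P(H) ← 0.806·0.2310 / (0.806·0.2310 + 0.136·0.7690) = 0.18619/0.29077 = 0.6403.
Update on result 2 ('negative'): P(H) ← 0.194·0.6403 / (0.194·0.6403 + 0.864·0.3597) = 0.12422/0.43499 = 0.2856.
Update on result 3 ('positive'): P(H) ← 0.806·0.2856 / (0.806·0.2856 + 0.136·0.7144) = 0.23018/0.32734 = 0.7032.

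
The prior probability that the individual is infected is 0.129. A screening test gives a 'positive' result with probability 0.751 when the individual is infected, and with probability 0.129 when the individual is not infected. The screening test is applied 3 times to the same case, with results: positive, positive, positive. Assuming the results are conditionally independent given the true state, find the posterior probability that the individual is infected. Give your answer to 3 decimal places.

Posterior P(H) ≈ 0.967

Let H be the event that the individual is infected; start with P(H) = 0.129. P('positive'|H) = 0.751, P('positive'|¬H) = 0.129.
Update on result 1 ('positive'): P(H) ← 0.751·0.1290 / (0.751·0.1290 + 0.129·0.8710) = 0.096879/0.20924 = 0.4630.
Update on result 2 ('positive'): P(H) ← 0.751·0.4630 / (0.751·0.4630 + 0.129·0.5370) = 0.34772/0.41699 = 0.8339.
Update on result 3 ('positive'): P(H) ← 0.751·0.8339 / (0.751·0.8339 + 0.129·0.1661) = 0.62624/0.64767 = 0.9669.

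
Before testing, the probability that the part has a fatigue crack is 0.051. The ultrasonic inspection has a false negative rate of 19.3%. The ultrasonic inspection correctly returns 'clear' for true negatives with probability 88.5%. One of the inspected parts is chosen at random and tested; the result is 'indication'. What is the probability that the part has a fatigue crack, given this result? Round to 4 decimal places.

Let H be the event that the part has a fatigue crack. P(H) = 0.051, so P(¬H) = 0.949. With E the 'indication' result, P(E|H) = 0.807 and P(E|¬H) = 0.115.
P(E) = 0.807·0.051 + 0.115·0.949 = 0.041157 + 0.10913 = 0.15029.
By Bayes' theorem, P(H|E) = 0.041157 / 0.15029 = 0.2738.

P(H | E) ≈ 0.2738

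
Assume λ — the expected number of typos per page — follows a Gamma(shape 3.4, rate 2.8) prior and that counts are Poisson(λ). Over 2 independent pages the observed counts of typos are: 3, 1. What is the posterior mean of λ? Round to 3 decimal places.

The Poisson likelihood adds the total count to the shape and the number of exposure periods to the rate. Here ∑xᵢ = 4 and n = 2, so shape 3.4→7.4 and rate 2.8→4.8.
Posterior mean = shape/rate = 7.4/4.8 = 1.542.

Posterior mean ≈ 1.542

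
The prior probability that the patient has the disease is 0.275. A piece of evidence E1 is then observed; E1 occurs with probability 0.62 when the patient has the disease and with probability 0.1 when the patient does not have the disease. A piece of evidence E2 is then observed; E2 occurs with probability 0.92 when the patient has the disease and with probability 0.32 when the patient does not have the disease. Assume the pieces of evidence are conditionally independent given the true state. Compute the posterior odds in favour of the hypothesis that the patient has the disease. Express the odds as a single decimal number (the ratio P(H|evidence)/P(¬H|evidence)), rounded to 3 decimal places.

Prior odds = 0.275/(1−0.275) = 0.37931.
Likelihood ratio for E1 = 0.62/0.1 = 6.2000.
Likelihood ratio for E2 = 0.92/0.32 = 2.8750.
Posterior odds = prior odds × LR₁ × LR₂ = 6.7612.

Posterior odds ≈ 6.761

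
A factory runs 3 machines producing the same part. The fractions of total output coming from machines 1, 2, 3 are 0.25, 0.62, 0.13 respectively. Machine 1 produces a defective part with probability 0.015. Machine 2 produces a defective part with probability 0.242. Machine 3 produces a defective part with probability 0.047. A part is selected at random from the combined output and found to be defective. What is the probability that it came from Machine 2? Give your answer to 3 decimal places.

P(defective|M1) = 0.015; P(defective|M2) = 0.242; P(defective|M3) = 0.047.
Prior × likelihood for each source: 0.25·0.015=0.003750, 0.62·0.242=0.1500, 0.13·0.047=0.006110. Summing gives P(defective) = 0.15990.
P(Machine 2 | defective) = 0.1500 / 0.15990 = 0.938.

Posterior probability ≈ 0.938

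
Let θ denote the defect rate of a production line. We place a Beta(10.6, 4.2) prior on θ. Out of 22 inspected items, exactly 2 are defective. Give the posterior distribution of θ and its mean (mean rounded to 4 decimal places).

The binomial likelihood is conjugate to the Beta prior: with 2 successes and 20 failures, the posterior is Beta(10.6+2, 4.2+20) = Beta(12.6, 24.2).
Posterior mean = α/(α+β) = 12.6/36.8 = 0.3424.

Posterior: Beta(12.6, 24.2); mean ≈ 0.3424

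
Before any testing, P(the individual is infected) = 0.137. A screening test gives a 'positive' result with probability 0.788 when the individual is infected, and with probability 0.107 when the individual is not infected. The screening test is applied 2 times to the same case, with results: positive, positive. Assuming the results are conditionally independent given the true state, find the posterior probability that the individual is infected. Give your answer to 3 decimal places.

Let H be the event that the individual is infected; start with P(H) = 0.137. P('positive'|H) = 0.788, P('positive'|¬H) = 0.107.
Update on result 1 ('positive'): P(H) ← 0.788·0.1370 / (0.788·0.1370 + 0.107·0.8630) = 0.10796/0.20030 = 0.5390.
Update on result 2 ('positive'): P(H) ← 0.788·0.5390 / (0.788·0.5390 + 0.107·0.4610) = 0.42472/0.47405 = 0.8959.

Posterior P(H) ≈ 0.896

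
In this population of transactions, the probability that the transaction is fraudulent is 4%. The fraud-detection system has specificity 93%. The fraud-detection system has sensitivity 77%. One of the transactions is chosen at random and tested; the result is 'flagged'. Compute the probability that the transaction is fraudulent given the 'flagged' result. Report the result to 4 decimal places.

P(H | E) ≈ 0.3143

Write H for 'the transaction is fraudulent'. Prior odds H:¬H = 0.04/0.96 = 0.041667. For the 'flagged' outcome, the likelihood ratio is 0.77/0.07 = 11.000.
Posterior odds = 0.041667 × 11.000 = 0.45833, so P(H|E) = 0.45833/(1+0.45833) = 0.3143.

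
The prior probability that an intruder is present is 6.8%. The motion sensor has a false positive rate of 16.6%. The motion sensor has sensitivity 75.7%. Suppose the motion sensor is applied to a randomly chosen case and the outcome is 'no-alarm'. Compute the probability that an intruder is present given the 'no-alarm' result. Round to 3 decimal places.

P(H | E) ≈ 0.021

Let H be the event that an intruder is present. P(H) = 0.068, so P(¬H) = 0.932. With E the 'no-alarm' result, P(E|H) = 0.243 and P(E|¬H) = 0.834.
P(E) = 0.243·0.068 + 0.834·0.932 = 0.016524 + 0.77729 = 0.79381.
By Bayes' theorem, P(H|E) = 0.016524 / 0.79381 = 0.021.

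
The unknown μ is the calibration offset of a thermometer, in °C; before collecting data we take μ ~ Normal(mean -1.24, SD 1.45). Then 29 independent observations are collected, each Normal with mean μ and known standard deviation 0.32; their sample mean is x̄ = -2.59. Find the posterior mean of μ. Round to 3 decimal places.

Prior precision 1/τ₀² = 1/1.45² = 0.475624; data precision n/σ² = 29/0.32² = 283.203.
Posterior precision = 0.475624 + 283.203 = 283.679.
Posterior mean = (0.475624·-1.24 + 283.203·-2.59) / 283.679 = -2.588.

Posterior mean ≈ -2.588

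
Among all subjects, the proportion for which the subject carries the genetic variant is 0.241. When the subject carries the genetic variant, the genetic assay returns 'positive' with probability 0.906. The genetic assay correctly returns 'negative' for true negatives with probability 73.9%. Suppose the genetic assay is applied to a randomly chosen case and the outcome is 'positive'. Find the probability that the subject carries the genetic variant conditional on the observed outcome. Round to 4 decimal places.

Let H be the event that the subject carries the genetic variant. P(H) = 0.241, so P(¬H) = 0.759. With E the 'positive' result, P(E|H) = 0.906 and P(E|¬H) = 0.261.
P(E) = 0.906·0.241 + 0.261·0.759 = 0.21835 + 0.19810 = 0.41645.
By Bayes' theorem, P(H|E) = 0.21835 / 0.41645 = 0.5243.

P(H | E) ≈ 0.5243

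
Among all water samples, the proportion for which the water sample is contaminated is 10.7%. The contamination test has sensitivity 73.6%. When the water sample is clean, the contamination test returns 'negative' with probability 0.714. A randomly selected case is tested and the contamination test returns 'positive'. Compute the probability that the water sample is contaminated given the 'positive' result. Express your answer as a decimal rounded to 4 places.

Write H for 'the water sample is contaminated'. Prior odds H:¬H = 0.107/0.893 = 0.11982. For the 'positive' outcome, the likelihood ratio is 0.736/0.286 = 2.5734.
Posterior odds = 0.11982 × 2.5734 = 0.30835, so P(H|E) = 0.30835/(1+0.30835) = 0.2357.

P(H | E) ≈ 0.2357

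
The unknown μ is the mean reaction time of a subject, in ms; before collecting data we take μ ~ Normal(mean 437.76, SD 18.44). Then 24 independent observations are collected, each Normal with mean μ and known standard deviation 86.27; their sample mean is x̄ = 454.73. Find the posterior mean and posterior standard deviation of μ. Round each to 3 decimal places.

Posterior mean ≈ 446.636; posterior SD ≈ 12.735

Prior precision 1/τ₀² = 1/18.44² = 0.00294089; data precision n/σ² = 24/86.27² = 0.00322472.
Posterior precision = 0.00294089 + 0.00322472 = 0.00616560, giving posterior SD = 1/√0.00616560 = 12.735.
Posterior mean = (0.00294089·437.76 + 0.00322472·454.73) / 0.00616560 = 446.636.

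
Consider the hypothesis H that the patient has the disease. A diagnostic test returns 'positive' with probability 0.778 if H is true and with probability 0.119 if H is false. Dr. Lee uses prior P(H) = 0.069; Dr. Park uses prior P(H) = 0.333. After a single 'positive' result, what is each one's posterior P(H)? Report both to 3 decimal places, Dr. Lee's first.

P('+'|H) = 0.778, P('+'|¬H) = 0.119.
Dr. Lee: numerator 0.778·0.069 = 0.053682; evidence = 0.053682+0.119·0.931 = 0.16447; posterior = 0.326.
Dr. Park: numerator 0.778·0.333 = 0.25907; evidence = 0.25907+0.119·0.667 = 0.33845; posterior = 0.765.

Dr. Lee: 0.326; Dr. Park: 0.765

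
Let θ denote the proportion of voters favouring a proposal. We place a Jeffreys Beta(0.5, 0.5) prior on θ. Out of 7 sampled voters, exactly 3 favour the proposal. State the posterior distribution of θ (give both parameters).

Posterior: Beta(3.5, 4.5)

The binomial likelihood is conjugate to the Beta prior: with 3 successes and 4 failures, the posterior is Beta(0.5+3, 0.5+4) = Beta(3.5, 4.5).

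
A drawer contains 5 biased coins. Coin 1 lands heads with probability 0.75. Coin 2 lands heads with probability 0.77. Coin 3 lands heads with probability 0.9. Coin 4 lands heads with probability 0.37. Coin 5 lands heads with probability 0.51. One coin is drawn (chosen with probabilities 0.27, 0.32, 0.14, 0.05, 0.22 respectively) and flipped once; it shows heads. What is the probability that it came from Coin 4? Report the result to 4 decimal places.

Posterior probability ≈ 0.0262

Tabulate prior·likelihood by source: [1] prior 0.27, lik 0.75, product 0.2025; [2] prior 0.32, lik 0.77, product 0.2464; [3] prior 0.14, lik 0.9, product 0.1260; [4] prior 0.05, lik 0.37, product 0.01850; [5] prior 0.22, lik 0.51, product 0.1122.
Normalizing constant = 0.70560; the posterior for Coin 4 is its product over the sum, 0.01850/0.70560 = 0.0262.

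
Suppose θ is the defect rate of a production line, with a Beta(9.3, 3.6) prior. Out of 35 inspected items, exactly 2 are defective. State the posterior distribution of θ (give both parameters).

Posterior: Beta(11.3, 36.6)

Observing 2 successes and 33 failures updates Beta(9.3, 3.6) by adding the success and failure counts to the two shape parameters: α = 9.3+2 = 11.3, β = 3.6+33 = 36.6.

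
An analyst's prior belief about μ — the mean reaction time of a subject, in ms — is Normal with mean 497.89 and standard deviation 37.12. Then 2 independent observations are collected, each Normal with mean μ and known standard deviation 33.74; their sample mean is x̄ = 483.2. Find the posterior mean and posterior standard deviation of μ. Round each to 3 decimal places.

Prior precision 1/τ₀² = 1/37.12² = 0.00072575; data precision n/σ² = 2/33.74² = 0.00175687.
Posterior precision = 0.00072575 + 0.00175687 = 0.00248262, giving posterior SD = 1/√0.00248262 = 20.070.
Posterior mean = (0.00072575·497.89 + 0.00175687·483.2) / 0.00248262 = 487.494.

Posterior mean ≈ 487.494; posterior SD ≈ 20.070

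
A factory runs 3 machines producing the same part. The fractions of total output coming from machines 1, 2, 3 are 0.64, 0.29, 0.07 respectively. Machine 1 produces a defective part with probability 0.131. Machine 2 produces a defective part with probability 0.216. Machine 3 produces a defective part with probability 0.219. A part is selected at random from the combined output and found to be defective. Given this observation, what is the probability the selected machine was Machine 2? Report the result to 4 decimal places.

Tabulate prior·likelihood by source: [1] prior 0.64, lik 0.131, product 0.08384; [2] prior 0.29, lik 0.216, product 0.06264; [3] prior 0.07, lik 0.219, product 0.01533.
Normalizing constant = 0.16181; the posterior for Machine 2 is its product over the sum, 0.06264/0.16181 = 0.3871.

Posterior probability ≈ 0.3871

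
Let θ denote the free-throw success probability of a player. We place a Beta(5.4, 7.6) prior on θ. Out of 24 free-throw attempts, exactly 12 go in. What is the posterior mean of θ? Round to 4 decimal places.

The binomial likelihood is conjugate to the Beta prior: with 12 successes and 12 failures, the posterior is Beta(5.4+12, 7.6+12) = Beta(17.4, 19.6).
Posterior mean = α/(α+β) = 17.4/37 = 0.4703.

Posterior mean ≈ 0.4703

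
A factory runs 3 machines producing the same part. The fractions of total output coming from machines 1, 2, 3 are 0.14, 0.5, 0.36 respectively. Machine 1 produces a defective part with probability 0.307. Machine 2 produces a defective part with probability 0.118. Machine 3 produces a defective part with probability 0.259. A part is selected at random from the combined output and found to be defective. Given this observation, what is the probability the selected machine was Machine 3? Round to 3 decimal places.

Posterior probability ≈ 0.478

Tabulate prior·likelihood by source: [1] prior 0.14, lik 0.307, product 0.04298; [2] prior 0.5, lik 0.118, product 0.05900; [3] prior 0.36, lik 0.259, product 0.09324.
Normalizing constant = 0.19522; the posterior for Machine 3 is its product over the sum, 0.09324/0.19522 = 0.478.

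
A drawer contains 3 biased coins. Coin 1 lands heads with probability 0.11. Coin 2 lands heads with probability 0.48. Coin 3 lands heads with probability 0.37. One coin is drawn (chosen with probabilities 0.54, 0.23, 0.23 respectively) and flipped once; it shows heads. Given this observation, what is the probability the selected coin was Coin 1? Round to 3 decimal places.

Tabulate prior·likelihood by source: [1] prior 0.54, lik 0.11, product 0.05940; [2] prior 0.23, lik 0.48, product 0.1104; [3] prior 0.23, lik 0.37, product 0.08510.
Normalizing constant = 0.25490; the posterior for Coin 1 is its product over the sum, 0.05940/0.25490 = 0.233.

Posterior probability ≈ 0.233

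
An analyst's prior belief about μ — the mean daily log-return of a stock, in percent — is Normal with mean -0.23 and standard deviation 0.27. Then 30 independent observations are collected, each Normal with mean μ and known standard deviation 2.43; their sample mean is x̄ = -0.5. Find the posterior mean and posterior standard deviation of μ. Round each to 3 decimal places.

Posterior mean ≈ -0.303; posterior SD ≈ 0.231

With known σ, the Normal prior is conjugate. Weight on the data is w = (n/σ²)/(n/σ² + 1/τ₀²) = 5.08053/(5.08053+13.7174) = 0.27027.
Posterior mean = w·x̄ + (1−w)·μ₀ = 0.27027·-0.5 + 0.72973·-0.23 = -0.303. Posterior variance = 1/(5.08053+13.7174) = 0.0531973, so SD = 0.231.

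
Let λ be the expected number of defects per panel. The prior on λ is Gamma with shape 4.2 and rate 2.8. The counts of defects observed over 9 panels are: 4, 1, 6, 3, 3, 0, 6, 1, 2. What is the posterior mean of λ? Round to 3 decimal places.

Posterior mean ≈ 2.559

Total count ∑xᵢ = 26 over n = 9 panels.
Gamma is conjugate to the Poisson likelihood: posterior is Gamma(shape = 4.2+26 = 30.2, rate = 2.8+9 = 11.8).
E[λ | data] = 30.2/11.8 = 2.559.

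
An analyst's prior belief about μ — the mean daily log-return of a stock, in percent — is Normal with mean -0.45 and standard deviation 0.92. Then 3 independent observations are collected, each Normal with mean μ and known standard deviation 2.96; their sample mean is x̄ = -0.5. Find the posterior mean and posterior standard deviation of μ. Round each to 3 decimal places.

Posterior mean ≈ -0.461; posterior SD ≈ 0.810

Prior precision 1/τ₀² = 1/0.92² = 1.18147; data precision n/σ² = 3/2.96² = 0.342403.
Posterior precision = 1.18147 + 0.342403 = 1.52388, giving posterior SD = 1/√1.52388 = 0.810.
Posterior mean = (1.18147·-0.45 + 0.342403·-0.5) / 1.52388 = -0.461.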